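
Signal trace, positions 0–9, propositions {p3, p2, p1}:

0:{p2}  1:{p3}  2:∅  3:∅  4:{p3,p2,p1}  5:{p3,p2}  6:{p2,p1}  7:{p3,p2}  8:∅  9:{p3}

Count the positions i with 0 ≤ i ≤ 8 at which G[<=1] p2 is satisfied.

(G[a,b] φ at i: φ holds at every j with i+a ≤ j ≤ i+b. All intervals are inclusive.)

Evaluate at each i in [0,8]:
  i=0: ✗ (fails at j=1)
  i=1: ✗ (fails at j=1)
  i=2: ✗ (fails at j=2)
  i=3: ✗ (fails at j=3)
  i=4: ✓ (all of [4,5])
  i=5: ✓ (all of [5,6])
  i=6: ✓ (all of [6,7])
  i=7: ✗ (fails at j=8)
  i=8: ✗ (fails at j=8)
Positions where it holds: {4, 5, 6} → 3.

3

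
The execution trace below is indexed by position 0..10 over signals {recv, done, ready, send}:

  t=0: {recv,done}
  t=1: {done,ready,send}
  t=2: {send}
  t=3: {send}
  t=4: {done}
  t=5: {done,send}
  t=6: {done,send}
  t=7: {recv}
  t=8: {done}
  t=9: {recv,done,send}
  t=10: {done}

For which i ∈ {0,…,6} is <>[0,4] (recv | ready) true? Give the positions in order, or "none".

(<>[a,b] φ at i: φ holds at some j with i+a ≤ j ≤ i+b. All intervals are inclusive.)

Evaluate at each i in [0,6]:
  i=0: ✓ (witness j=0)
  i=1: ✓ (witness j=1)
  i=2: ✗ (none in [2,6])
  i=3: ✓ (witness j=7)
  i=4: ✓ (witness j=7)
  i=5: ✓ (witness j=7)
  i=6: ✓ (witness j=7)

0, 1, 3, 4, 5, 6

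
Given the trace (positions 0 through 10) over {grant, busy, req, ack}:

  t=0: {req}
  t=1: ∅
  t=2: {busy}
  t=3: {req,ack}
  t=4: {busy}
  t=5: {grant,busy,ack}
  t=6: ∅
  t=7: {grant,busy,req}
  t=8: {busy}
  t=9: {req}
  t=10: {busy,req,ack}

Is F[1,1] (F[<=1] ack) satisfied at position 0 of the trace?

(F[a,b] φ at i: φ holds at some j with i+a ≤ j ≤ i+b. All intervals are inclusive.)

Check F[<=1] ack at each j in [1,1]:
  j=1: fails (none in [1,2])
No position in the window satisfies it → formula fails.

Does not hold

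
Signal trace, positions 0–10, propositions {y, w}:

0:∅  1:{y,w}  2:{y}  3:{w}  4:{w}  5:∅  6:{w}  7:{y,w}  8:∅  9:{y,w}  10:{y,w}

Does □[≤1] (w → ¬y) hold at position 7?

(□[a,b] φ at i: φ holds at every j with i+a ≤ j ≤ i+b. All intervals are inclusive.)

Check (w → ¬y) at every j in [7,8]:
  j=7: antecedent true; consequent false → ✗
  j=8: antecedent false → ✓
Fails at j=7 → formula fails.

False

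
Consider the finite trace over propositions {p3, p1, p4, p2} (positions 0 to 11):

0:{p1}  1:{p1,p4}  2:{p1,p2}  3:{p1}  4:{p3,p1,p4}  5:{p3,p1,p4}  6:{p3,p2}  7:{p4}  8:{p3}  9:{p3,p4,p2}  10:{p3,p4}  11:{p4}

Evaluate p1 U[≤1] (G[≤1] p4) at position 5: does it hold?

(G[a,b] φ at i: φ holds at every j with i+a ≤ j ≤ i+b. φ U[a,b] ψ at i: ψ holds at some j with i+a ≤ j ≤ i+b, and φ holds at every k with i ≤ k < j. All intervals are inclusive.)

Need some j in [5,6] with G[≤1] p4, and p1 at every k in [5,j-1].
  j=5: G[≤1] p4 — fails at 6.
  j=6: G[≤1] p4 — fails at 6.
No j in the window works → until fails.

No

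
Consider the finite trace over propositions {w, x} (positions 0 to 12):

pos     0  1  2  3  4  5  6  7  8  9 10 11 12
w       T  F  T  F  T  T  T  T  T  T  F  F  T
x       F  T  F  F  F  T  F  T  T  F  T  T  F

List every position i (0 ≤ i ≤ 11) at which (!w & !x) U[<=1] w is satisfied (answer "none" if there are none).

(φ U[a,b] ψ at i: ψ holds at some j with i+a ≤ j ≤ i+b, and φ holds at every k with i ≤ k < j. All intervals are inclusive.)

Evaluate at each i in [0,11]:
  i=0: ✓ (rhs at j=0)
  i=1: ✗ (lhs fails at k=1 before rhs at j=2)
  i=2: ✓ (rhs at j=2)
  i=3: ✓ (rhs at j=4; lhs holds on [3,3])
  i=4: ✓ (rhs at j=4)
  i=5: ✓ (rhs at j=5)
  i=6: ✓ (rhs at j=6)
  i=7: ✓ (rhs at j=7)
  i=8: ✓ (rhs at j=8)
  i=9: ✓ (rhs at j=9)
  i=10: ✗ (no rhs in [10,11])
  i=11: ✗ (lhs fails at k=11 before rhs at j=12)

0, 2, 3, 4, 5, 6, 7, 8, 9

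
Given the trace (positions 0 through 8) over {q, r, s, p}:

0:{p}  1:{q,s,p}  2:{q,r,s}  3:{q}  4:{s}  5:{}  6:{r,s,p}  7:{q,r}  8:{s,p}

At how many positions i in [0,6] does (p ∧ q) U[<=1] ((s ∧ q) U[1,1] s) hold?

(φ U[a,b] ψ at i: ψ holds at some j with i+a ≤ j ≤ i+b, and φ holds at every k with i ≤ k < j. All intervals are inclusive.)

1

Evaluate at each i in [0,6]:
  i=0: ✗ (lhs fails at k=0 before rhs at j=1)
  i=1: ✓ (rhs at j=1)
  i=2: ✗ (no rhs in [2,3])
  i=3: ✗ (no rhs in [3,4])
  i=4: ✗ (no rhs in [4,5])
  i=5: ✗ (no rhs in [5,6])
  i=6: ✗ (no rhs in [6,7])
Positions where it holds: {1} → 1.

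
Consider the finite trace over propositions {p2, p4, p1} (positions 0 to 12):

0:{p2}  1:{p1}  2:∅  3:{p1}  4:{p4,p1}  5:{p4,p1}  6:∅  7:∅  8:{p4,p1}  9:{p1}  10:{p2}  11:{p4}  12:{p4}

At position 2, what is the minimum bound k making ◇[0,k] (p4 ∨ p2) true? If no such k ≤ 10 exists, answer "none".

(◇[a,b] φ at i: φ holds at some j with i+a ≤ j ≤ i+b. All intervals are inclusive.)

2

Scan j = 2,3,… for (p4 ∨ p2):
  j=2: fails
  j=3: fails
  j=4: holds
First hit at j=4, so smallest k = 4-2 = 2.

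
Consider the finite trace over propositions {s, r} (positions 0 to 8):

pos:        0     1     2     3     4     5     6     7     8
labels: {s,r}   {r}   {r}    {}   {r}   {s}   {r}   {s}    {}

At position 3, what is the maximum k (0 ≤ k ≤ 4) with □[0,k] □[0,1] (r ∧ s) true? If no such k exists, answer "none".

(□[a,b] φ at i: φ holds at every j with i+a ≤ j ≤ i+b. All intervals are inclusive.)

none

□[0,1] (r ∧ s) must hold from j=3 onward; find where it first fails.
  j=3: fails → no k works.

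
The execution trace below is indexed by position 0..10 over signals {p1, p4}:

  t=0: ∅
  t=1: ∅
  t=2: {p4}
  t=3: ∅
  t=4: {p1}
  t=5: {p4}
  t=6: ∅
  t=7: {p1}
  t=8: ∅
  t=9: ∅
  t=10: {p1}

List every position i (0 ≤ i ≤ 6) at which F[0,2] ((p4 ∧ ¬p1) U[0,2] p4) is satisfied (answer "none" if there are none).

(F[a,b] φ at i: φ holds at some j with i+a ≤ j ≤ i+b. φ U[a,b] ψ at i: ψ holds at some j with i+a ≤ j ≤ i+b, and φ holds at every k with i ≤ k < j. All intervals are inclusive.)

0, 1, 2, 3, 4, 5

Evaluate at each i in [0,6]:
  i=0: ✓ (witness j=2)
  i=1: ✓ (witness j=2)
  i=2: ✓ (witness j=2)
  i=3: ✓ (witness j=5)
  i=4: ✓ (witness j=5)
  i=5: ✓ (witness j=5)
  i=6: ✗ (none in [6,8])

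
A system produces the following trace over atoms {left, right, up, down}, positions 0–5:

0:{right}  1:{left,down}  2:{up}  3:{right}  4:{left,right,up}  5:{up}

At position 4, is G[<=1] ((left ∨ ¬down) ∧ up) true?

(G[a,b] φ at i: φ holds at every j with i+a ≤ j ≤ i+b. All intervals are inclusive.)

Check ((left ∨ ¬down) ∧ up) at every j in [4,5]:
  j=4: true
  j=5: true
All positions satisfy it → formula holds.

True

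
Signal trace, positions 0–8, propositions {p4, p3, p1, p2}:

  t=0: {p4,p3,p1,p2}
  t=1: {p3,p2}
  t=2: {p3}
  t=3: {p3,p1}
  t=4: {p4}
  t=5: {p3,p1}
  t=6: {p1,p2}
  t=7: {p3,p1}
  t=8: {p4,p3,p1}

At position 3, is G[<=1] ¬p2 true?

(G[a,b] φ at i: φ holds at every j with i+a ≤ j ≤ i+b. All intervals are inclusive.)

True

Check ¬p2 at every j in [3,4]:
  j=3: true
  j=4: true
All positions satisfy it → formula holds.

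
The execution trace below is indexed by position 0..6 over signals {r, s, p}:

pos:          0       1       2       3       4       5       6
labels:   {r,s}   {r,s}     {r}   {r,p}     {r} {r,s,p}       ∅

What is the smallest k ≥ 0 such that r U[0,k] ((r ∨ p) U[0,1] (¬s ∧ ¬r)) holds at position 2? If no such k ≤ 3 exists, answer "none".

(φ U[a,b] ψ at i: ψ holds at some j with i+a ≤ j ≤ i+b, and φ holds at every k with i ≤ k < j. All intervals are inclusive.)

3

Need earliest j ≥ 2 with ((r ∨ p) U[0,1] (¬s ∧ ¬r)), and r at every k in [2,j-1].
  j=2: rhs fails.
  j=3: rhs fails.
  j=4: rhs fails.
  j=5: rhs holds; lhs holds on [2,4]. k = 3.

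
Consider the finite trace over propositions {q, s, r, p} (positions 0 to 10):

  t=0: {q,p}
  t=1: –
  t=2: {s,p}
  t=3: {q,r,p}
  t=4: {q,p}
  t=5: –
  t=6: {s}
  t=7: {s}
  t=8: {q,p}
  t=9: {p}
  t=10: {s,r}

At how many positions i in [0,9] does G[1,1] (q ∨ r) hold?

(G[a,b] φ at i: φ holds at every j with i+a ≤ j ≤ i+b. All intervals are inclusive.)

Evaluate at each i in [0,9]:
  i=0: ✗ (fails at j=1)
  i=1: ✗ (fails at j=2)
  i=2: ✓ (all of [3,3])
  i=3: ✓ (all of [4,4])
  i=4: ✗ (fails at j=5)
  i=5: ✗ (fails at j=6)
  i=6: ✗ (fails at j=7)
  i=7: ✓ (all of [8,8])
  i=8: ✗ (fails at j=9)
  i=9: ✓ (all of [10,10])
Positions where it holds: {2, 3, 7, 9} → 4.

4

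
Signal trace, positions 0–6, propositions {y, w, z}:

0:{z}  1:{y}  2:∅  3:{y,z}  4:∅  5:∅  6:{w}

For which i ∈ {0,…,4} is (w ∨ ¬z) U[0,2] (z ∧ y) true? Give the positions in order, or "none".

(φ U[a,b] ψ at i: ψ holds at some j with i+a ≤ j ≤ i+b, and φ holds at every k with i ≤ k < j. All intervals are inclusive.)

Evaluate at each i in [0,4]:
  i=0: ✗ (no rhs in [0,2])
  i=1: ✓ (rhs at j=3; lhs holds on [1,2])
  i=2: ✓ (rhs at j=3; lhs holds on [2,2])
  i=3: ✓ (rhs at j=3)
  i=4: ✗ (no rhs in [4,6])

1, 2, 3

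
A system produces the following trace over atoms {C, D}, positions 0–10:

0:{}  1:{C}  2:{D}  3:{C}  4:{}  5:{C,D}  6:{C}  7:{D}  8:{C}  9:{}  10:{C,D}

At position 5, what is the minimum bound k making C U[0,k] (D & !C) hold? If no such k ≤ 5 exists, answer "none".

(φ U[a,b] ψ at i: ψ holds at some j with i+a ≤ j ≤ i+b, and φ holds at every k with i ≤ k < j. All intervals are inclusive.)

Need earliest j ≥ 5 with (D & !C), and C at every k in [5,j-1].
  j=5: rhs fails.
  j=6: rhs fails.
  j=7: rhs holds; lhs holds on [5,6]. k = 2.

2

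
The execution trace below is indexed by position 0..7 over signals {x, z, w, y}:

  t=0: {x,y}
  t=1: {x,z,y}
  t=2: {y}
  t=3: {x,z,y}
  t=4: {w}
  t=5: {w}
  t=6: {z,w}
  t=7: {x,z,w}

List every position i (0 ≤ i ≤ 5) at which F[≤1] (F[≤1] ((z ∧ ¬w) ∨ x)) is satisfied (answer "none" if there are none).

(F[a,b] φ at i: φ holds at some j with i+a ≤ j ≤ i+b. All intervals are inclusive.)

0, 1, 2, 3, 5

Evaluate at each i in [0,5]:
  i=0: ✓ (witness j=0)
  i=1: ✓ (witness j=1)
  i=2: ✓ (witness j=2)
  i=3: ✓ (witness j=3)
  i=4: ✗ (none in [4,5])
  i=5: ✓ (witness j=6)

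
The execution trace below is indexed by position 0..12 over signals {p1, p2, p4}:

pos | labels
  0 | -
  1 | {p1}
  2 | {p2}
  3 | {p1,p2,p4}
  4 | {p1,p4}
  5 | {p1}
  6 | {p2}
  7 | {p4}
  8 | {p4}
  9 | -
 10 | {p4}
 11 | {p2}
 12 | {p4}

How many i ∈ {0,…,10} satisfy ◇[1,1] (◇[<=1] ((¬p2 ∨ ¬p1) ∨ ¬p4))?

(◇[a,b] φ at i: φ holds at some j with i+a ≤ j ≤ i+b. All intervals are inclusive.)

Evaluate at each i in [0,10]:
  i=0: ✓ (witness j=1)
  i=1: ✓ (witness j=2)
  i=2: ✓ (witness j=3)
  i=3: ✓ (witness j=4)
  i=4: ✓ (witness j=5)
  i=5: ✓ (witness j=6)
  i=6: ✓ (witness j=7)
  i=7: ✓ (witness j=8)
  i=8: ✓ (witness j=9)
  i=9: ✓ (witness j=10)
  i=10: ✓ (witness j=11)
Positions where it holds: {0, 1, 2, 3, 4, 5, 6, 7, 8, 9, 10} → 11.

11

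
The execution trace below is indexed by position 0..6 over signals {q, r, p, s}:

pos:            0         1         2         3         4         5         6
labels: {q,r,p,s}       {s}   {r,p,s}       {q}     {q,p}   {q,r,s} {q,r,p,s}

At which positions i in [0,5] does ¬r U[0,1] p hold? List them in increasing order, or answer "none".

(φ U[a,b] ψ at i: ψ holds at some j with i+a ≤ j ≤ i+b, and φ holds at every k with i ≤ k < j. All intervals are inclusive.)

Evaluate at each i in [0,5]:
  i=0: ✓ (rhs at j=0)
  i=1: ✓ (rhs at j=2; lhs holds on [1,1])
  i=2: ✓ (rhs at j=2)
  i=3: ✓ (rhs at j=4; lhs holds on [3,3])
  i=4: ✓ (rhs at j=4)
  i=5: ✗ (lhs fails at k=5 before rhs at j=6)

0, 1, 2, 3, 4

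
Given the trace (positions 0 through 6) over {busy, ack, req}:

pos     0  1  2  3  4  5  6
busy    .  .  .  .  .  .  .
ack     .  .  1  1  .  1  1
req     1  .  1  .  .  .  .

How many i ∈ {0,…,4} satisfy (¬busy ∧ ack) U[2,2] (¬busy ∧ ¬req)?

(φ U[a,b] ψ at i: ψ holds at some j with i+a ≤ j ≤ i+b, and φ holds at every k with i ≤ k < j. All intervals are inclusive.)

1

Evaluate at each i in [0,4]:
  i=0: ✗ (no rhs in [2,2])
  i=1: ✗ (lhs fails at k=1 before rhs at j=3)
  i=2: ✓ (rhs at j=4; lhs holds on [2,3])
  i=3: ✗ (lhs fails at k=4 before rhs at j=5)
  i=4: ✗ (lhs fails at k=4 before rhs at j=6)
Positions where it holds: {2} → 1.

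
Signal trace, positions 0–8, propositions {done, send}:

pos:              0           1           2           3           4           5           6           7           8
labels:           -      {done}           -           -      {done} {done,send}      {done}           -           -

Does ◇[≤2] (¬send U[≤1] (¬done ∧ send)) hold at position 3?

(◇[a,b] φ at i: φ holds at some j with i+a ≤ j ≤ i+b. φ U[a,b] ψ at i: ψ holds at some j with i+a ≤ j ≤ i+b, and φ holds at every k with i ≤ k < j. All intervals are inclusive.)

Does not hold

Check (¬send U[≤1] (¬done ∧ send)) at each j in [3,5]:
  j=3: fails
  j=4: fails
  j=5: fails
No position in the window satisfies it → formula fails.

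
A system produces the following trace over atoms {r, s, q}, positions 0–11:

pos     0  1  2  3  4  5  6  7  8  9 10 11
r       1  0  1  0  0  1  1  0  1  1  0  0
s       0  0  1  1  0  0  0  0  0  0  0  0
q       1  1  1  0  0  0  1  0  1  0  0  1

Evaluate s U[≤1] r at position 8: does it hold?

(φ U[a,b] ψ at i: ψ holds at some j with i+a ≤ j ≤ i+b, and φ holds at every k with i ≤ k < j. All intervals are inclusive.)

Yes

Need some j in [8,9] with r, and s at every k in [8,j-1].
  j=8: r holds; no prefix to check → satisfied.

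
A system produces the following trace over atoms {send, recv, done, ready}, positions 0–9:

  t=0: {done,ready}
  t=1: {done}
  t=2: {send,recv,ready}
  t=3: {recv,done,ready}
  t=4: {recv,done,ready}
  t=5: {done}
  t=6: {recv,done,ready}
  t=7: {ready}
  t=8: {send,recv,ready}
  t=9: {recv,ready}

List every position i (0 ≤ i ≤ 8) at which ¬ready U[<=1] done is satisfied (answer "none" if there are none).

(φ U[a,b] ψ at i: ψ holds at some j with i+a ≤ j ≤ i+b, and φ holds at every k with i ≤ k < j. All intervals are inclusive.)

Evaluate at each i in [0,8]:
  i=0: ✓ (rhs at j=0)
  i=1: ✓ (rhs at j=1)
  i=2: ✗ (lhs fails at k=2 before rhs at j=3)
  i=3: ✓ (rhs at j=3)
  i=4: ✓ (rhs at j=4)
  i=5: ✓ (rhs at j=5)
  i=6: ✓ (rhs at j=6)
  i=7: ✗ (no rhs in [7,8])
  i=8: ✗ (no rhs in [8,9])

0, 1, 3, 4, 5, 6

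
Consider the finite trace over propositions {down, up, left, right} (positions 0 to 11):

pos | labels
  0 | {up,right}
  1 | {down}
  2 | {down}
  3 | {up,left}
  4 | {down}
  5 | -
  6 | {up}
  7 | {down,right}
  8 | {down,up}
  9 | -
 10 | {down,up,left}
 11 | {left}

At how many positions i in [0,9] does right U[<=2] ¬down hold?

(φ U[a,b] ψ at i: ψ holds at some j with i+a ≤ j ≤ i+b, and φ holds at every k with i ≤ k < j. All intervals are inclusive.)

5

Evaluate at each i in [0,9]:
  i=0: ✓ (rhs at j=0)
  i=1: ✗ (lhs fails at k=1 before rhs at j=3)
  i=2: ✗ (lhs fails at k=2 before rhs at j=3)
  i=3: ✓ (rhs at j=3)
  i=4: ✗ (lhs fails at k=4 before rhs at j=5)
  i=5: ✓ (rhs at j=5)
  i=6: ✓ (rhs at j=6)
  i=7: ✗ (lhs fails at k=8 before rhs at j=9)
  i=8: ✗ (lhs fails at k=8 before rhs at j=9)
  i=9: ✓ (rhs at j=9)
Positions where it holds: {0, 3, 5, 6, 9} → 5.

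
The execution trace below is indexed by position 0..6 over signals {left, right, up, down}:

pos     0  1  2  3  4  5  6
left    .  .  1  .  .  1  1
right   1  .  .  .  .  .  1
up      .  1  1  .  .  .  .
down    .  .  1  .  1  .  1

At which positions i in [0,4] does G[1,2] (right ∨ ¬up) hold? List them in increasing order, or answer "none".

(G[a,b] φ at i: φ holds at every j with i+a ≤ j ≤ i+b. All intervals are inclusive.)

Evaluate at each i in [0,4]:
  i=0: ✗ (fails at j=1)
  i=1: ✗ (fails at j=2)
  i=2: ✓ (all of [3,4])
  i=3: ✓ (all of [4,5])
  i=4: ✓ (all of [5,6])

2, 3, 4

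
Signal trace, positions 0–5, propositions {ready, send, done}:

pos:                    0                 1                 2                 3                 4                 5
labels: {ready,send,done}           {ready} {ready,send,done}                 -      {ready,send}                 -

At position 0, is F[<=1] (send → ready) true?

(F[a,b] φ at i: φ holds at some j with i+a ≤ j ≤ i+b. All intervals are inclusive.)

Yes

Check (send → ready) at each j in [0,1]:
  j=0: true
  j=1: true
Found at j=0 → formula holds.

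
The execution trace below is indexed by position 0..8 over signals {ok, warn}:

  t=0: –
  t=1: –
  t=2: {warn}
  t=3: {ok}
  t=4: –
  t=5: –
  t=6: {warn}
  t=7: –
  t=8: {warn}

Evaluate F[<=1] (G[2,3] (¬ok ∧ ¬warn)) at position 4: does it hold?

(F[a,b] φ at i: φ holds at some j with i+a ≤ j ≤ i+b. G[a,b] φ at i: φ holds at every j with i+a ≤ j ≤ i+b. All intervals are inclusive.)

Does not hold

Check G[2,3] (¬ok ∧ ¬warn) at each j in [4,5]:
  j=4: fails at 6
  j=5: fails at 8
No position in the window satisfies it → formula fails.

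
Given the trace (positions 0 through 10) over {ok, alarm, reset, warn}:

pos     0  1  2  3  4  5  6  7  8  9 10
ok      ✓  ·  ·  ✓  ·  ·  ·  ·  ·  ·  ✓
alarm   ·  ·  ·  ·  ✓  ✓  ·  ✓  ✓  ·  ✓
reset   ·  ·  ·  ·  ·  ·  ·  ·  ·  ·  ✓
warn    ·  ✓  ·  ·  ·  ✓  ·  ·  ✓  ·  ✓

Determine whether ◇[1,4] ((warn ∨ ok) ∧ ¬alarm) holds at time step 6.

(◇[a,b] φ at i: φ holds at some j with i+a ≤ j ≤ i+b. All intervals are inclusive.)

Check ((warn ∨ ok) ∧ ¬alarm) at each j in [7,10]:
  j=7: false
  j=8: false
  j=9: false
  j=10: false
No position in the window satisfies it → formula fails.

False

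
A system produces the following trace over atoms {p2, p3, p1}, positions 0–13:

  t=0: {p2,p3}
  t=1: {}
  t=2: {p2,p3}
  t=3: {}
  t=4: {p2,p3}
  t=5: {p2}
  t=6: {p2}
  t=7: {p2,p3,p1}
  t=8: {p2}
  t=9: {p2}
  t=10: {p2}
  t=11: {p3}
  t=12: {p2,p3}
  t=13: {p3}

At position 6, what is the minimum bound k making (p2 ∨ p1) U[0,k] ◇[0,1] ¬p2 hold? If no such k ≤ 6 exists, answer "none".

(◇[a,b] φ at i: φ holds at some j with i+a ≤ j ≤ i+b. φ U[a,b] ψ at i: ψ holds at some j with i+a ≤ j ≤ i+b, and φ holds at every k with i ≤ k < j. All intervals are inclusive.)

Need earliest j ≥ 6 with ◇[0,1] ¬p2, and (p2 ∨ p1) at every k in [6,j-1].
  j=6: rhs fails.
  j=7: rhs fails.
  j=8: rhs fails.
  j=9: rhs fails.
  j=10: rhs holds; lhs holds on [6,9]. k = 4.

4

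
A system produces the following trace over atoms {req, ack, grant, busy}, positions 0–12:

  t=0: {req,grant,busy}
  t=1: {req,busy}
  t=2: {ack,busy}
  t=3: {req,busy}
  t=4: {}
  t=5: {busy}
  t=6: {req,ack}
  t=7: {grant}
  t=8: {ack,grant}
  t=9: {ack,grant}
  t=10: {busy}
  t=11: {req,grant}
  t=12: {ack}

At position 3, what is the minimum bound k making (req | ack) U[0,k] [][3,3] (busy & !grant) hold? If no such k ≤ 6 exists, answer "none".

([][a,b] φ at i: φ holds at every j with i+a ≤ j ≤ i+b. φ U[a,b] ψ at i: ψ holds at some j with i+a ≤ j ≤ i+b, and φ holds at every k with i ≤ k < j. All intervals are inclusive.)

Need earliest j ≥ 3 with [][3,3] (busy & !grant), and (req | ack) at every k in [3,j-1].
  j=3: rhs fails.
  j=4: rhs fails.
  j=5: rhs fails.
  j=6: rhs fails.
  j=7: rhs holds but lhs fails at k=4.
  j=8: rhs fails.
  j=9: rhs fails.
No witness within the range → none.

none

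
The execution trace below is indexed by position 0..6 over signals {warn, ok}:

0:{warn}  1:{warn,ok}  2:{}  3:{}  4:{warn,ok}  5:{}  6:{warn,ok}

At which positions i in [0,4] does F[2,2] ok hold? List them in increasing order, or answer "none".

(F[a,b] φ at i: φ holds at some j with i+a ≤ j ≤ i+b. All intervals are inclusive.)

2, 4

Evaluate at each i in [0,4]:
  i=0: ✗ (none in [2,2])
  i=1: ✗ (none in [3,3])
  i=2: ✓ (witness j=4)
  i=3: ✗ (none in [5,5])
  i=4: ✓ (witness j=6)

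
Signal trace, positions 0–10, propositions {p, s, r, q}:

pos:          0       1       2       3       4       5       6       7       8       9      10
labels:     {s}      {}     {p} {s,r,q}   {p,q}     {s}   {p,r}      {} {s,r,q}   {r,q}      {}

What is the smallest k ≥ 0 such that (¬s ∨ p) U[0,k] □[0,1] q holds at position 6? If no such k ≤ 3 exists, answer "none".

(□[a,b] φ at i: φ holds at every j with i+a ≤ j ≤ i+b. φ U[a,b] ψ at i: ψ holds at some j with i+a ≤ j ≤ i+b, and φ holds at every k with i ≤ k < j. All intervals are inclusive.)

2

Need earliest j ≥ 6 with □[0,1] q, and (¬s ∨ p) at every k in [6,j-1].
  j=6: rhs fails.
  j=7: rhs fails.
  j=8: rhs holds; lhs holds on [6,7]. k = 2.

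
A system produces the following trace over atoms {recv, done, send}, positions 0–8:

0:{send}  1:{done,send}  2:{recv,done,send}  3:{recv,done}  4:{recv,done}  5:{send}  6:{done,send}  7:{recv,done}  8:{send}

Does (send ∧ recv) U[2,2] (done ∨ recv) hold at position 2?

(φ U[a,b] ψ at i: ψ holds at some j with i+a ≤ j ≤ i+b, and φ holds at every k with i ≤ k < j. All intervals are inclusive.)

Need some j in [4,4] with (done ∨ recv), and (send ∧ recv) at every k in [2,j-1].
  j=4: (done ∨ recv) holds, but (send ∧ recv) fails at k=3 → not this j.
No j in the window works → until fails.

No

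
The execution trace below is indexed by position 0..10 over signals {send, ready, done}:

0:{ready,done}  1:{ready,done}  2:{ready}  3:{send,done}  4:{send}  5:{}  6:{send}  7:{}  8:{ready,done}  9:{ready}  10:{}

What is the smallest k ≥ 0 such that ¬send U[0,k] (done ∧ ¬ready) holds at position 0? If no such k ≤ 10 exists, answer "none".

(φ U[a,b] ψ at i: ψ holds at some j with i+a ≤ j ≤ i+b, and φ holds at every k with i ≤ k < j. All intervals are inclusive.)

Need earliest j ≥ 0 with (done ∧ ¬ready), and ¬send at every k in [0,j-1].
  j=0: rhs fails.
  j=1: rhs fails.
  j=2: rhs fails.
  j=3: rhs holds; lhs holds on [0,2]. k = 3.

3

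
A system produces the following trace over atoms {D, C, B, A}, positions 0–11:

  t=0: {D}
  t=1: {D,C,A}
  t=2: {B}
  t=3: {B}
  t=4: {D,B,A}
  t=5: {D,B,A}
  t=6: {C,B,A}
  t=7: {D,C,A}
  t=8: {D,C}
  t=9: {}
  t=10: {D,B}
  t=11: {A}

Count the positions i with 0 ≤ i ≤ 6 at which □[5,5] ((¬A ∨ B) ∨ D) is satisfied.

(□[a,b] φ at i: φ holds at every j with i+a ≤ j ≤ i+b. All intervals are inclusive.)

6

Evaluate at each i in [0,6]:
  i=0: ✓ (all of [5,5])
  i=1: ✓ (all of [6,6])
  i=2: ✓ (all of [7,7])
  i=3: ✓ (all of [8,8])
  i=4: ✓ (all of [9,9])
  i=5: ✓ (all of [10,10])
  i=6: ✗ (fails at j=11)
Positions where it holds: {0, 1, 2, 3, 4, 5} → 6.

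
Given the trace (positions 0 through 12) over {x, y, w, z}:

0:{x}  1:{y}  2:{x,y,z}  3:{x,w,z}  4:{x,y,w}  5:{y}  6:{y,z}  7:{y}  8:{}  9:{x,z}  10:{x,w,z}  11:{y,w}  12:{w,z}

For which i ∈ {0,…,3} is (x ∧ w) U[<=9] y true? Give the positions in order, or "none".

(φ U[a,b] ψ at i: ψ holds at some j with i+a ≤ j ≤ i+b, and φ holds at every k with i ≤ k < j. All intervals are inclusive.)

Evaluate at each i in [0,3]:
  i=0: ✗ (lhs fails at k=0 before rhs at j=1)
  i=1: ✓ (rhs at j=1)
  i=2: ✓ (rhs at j=2)
  i=3: ✓ (rhs at j=4; lhs holds on [3,3])

1, 2, 3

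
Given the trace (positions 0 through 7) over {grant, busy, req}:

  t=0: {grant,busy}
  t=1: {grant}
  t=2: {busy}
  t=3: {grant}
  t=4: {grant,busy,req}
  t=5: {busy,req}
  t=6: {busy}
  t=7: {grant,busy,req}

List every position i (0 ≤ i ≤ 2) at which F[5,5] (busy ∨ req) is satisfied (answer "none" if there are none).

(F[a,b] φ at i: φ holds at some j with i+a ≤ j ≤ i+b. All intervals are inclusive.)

Evaluate at each i in [0,2]:
  i=0: ✓ (witness j=5)
  i=1: ✓ (witness j=6)
  i=2: ✓ (witness j=7)

0, 1, 2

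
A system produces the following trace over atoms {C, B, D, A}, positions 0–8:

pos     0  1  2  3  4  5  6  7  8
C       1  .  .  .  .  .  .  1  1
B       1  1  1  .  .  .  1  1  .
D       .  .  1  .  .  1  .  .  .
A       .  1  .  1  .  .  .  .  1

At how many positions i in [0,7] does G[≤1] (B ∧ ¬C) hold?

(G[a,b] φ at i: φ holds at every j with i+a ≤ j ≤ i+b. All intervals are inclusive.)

1

Evaluate at each i in [0,7]:
  i=0: ✗ (fails at j=0)
  i=1: ✓ (all of [1,2])
  i=2: ✗ (fails at j=3)
  i=3: ✗ (fails at j=3)
  i=4: ✗ (fails at j=4)
  i=5: ✗ (fails at j=5)
  i=6: ✗ (fails at j=7)
  i=7: ✗ (fails at j=7)
Positions where it holds: {1} → 1.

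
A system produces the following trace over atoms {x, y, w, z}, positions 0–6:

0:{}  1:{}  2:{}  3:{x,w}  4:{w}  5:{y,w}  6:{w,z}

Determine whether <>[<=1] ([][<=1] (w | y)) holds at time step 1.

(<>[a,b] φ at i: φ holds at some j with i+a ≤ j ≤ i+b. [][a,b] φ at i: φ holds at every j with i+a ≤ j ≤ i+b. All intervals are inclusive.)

Check [][<=1] (w | y) at each j in [1,2]:
  j=1: fails at 1
  j=2: fails at 2
No position in the window satisfies it → formula fails.

No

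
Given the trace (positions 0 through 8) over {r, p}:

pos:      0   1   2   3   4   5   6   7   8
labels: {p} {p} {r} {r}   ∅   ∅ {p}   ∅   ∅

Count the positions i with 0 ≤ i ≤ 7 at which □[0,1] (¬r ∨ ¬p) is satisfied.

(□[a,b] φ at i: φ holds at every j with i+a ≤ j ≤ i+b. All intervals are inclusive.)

8

Evaluate at each i in [0,7]:
  i=0: ✓ (all of [0,1])
  i=1: ✓ (all of [1,2])
  i=2: ✓ (all of [2,3])
  i=3: ✓ (all of [3,4])
  i=4: ✓ (all of [4,5])
  i=5: ✓ (all of [5,6])
  i=6: ✓ (all of [6,7])
  i=7: ✓ (all of [7,8])
Positions where it holds: {0, 1, 2, 3, 4, 5, 6, 7} → 8.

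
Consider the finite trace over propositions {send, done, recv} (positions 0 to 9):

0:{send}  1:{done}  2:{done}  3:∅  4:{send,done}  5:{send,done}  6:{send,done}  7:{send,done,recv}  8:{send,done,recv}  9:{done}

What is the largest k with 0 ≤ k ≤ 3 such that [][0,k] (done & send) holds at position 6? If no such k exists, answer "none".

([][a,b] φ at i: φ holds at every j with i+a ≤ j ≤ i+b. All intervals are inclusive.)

(done & send) must hold from j=6 onward; find where it first fails.
  j=6: holds
  j=7: holds
  j=8: holds
  j=9: fails
Holds on [6,8], so largest k = 2.

2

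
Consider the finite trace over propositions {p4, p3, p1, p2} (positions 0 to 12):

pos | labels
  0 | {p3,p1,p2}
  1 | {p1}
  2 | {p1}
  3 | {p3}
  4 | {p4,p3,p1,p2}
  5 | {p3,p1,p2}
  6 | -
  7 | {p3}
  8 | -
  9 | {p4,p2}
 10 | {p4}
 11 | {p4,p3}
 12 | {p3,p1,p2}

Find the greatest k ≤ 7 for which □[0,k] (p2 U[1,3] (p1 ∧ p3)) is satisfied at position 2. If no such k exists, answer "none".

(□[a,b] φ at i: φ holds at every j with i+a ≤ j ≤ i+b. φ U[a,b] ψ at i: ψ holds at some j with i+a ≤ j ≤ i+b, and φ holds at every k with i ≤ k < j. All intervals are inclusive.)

(p2 U[1,3] (p1 ∧ p3)) must hold from j=2 onward; find where it first fails.
  j=2: fails → no k works.

none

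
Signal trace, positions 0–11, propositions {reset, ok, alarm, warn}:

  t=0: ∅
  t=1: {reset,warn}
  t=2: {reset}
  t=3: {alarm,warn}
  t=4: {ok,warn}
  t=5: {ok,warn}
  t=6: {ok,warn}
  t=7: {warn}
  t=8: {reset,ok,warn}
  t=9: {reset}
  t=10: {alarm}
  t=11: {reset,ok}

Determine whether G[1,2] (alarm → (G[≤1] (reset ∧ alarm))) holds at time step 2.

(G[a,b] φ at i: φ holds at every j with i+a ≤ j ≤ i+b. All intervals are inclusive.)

Check (alarm → (G[≤1] (reset ∧ alarm))) at every j in [3,4]:
  j=3: antecedent true; consequent fails at 3 → ✗
  j=4: antecedent false → ✓
Fails at j=3 → formula fails.

No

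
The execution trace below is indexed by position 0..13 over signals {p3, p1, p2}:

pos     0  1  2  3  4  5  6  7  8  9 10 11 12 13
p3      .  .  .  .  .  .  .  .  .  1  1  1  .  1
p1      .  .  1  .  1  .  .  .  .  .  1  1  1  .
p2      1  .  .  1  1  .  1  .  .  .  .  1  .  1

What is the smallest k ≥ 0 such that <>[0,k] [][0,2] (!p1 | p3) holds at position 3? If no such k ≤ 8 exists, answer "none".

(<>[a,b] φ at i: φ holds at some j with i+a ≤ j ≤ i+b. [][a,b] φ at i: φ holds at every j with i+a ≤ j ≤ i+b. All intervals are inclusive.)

2

Scan j = 3,4,… for [][0,2] (!p1 | p3):
  j=3: fails
  j=4: fails
  j=5: holds
First hit at j=5, so smallest k = 5-3 = 2.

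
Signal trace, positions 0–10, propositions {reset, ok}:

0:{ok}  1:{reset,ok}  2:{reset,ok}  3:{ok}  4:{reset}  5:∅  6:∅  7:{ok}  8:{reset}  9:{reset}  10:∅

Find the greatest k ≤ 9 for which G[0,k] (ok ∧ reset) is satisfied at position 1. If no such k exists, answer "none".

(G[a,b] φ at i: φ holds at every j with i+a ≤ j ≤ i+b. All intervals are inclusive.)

(ok ∧ reset) must hold from j=1 onward; find where it first fails.
  j=1: holds
  j=2: holds
  j=3: fails
Holds on [1,2], so largest k = 1.

1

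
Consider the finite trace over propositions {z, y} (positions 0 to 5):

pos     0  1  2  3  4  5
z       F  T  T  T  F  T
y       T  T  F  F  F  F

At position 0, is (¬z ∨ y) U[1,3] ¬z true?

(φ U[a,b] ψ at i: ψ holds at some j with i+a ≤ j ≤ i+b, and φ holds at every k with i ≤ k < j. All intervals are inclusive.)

Need some j in [1,3] with ¬z, and (¬z ∨ y) at every k in [0,j-1].
  j=1: ¬z false.
  j=2: ¬z false.
  j=3: ¬z false.
No j in the window works → until fails.

Does not hold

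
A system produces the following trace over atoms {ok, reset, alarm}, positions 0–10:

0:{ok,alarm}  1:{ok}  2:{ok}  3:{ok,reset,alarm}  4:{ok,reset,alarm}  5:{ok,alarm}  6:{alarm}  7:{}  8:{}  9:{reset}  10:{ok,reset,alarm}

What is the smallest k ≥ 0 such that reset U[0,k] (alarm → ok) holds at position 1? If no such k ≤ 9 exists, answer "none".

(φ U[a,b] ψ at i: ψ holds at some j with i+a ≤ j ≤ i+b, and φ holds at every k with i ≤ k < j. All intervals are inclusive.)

0

Need earliest j ≥ 1 with (alarm → ok), and reset at every k in [1,j-1].
  j=1: rhs holds (empty prefix). k = 0.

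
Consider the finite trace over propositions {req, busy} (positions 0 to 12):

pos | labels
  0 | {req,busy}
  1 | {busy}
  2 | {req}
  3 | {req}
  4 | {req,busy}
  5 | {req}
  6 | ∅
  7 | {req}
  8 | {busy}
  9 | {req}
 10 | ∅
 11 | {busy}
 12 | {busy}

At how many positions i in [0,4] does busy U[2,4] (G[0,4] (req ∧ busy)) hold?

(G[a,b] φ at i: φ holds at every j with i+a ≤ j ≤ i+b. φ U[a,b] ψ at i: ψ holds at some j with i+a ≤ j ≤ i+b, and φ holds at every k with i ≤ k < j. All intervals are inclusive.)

Evaluate at each i in [0,4]:
  i=0: ✗ (no rhs in [2,4])
  i=1: ✗ (no rhs in [3,5])
  i=2: ✗ (no rhs in [4,6])
  i=3: ✗ (no rhs in [5,7])
  i=4: ✗ (no rhs in [6,8])
Positions where it holds: {} → 0.

0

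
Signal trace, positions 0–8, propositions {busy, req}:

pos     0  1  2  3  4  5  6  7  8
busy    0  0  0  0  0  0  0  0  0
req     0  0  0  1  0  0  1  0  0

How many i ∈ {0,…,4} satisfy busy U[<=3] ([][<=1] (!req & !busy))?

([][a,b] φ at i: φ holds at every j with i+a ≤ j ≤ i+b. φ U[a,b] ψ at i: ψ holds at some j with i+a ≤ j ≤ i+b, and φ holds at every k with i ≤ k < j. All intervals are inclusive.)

Evaluate at each i in [0,4]:
  i=0: ✓ (rhs at j=0)
  i=1: ✓ (rhs at j=1)
  i=2: ✗ (lhs fails at k=2 before rhs at j=4)
  i=3: ✗ (lhs fails at k=3 before rhs at j=4)
  i=4: ✓ (rhs at j=4)
Positions where it holds: {0, 1, 4} → 3.

3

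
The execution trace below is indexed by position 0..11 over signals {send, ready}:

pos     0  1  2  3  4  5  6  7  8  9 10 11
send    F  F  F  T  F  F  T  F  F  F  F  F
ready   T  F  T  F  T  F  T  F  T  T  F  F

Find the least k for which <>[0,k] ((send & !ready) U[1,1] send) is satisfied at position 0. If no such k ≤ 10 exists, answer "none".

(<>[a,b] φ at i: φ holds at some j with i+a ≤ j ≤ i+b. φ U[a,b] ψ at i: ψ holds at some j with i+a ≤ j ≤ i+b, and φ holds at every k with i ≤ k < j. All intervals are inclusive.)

Scan j = 0,1,… for ((send & !ready) U[1,1] send):
  j=0: fails
  j=1: fails
  j=2: fails
  j=3: fails
  j=4: fails
  j=5: fails
  j=6: fails
  j=7: fails
  j=8: fails
  j=9: fails
  j=10: fails
No j in [0,10] satisfies it → none.

none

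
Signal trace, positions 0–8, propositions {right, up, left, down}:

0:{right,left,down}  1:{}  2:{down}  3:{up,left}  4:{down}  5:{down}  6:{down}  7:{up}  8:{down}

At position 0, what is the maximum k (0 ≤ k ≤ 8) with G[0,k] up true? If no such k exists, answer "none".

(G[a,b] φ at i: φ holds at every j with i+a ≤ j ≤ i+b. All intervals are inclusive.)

up must hold from j=0 onward; find where it first fails.
  j=0: fails → no k works.

none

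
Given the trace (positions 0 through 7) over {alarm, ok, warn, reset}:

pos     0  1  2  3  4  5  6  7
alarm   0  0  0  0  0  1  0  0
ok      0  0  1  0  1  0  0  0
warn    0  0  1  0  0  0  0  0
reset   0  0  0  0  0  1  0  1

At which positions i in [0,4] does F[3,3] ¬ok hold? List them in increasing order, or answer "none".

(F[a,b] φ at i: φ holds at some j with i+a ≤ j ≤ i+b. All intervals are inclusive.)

0, 2, 3, 4

Evaluate at each i in [0,4]:
  i=0: ✓ (witness j=3)
  i=1: ✗ (none in [4,4])
  i=2: ✓ (witness j=5)
  i=3: ✓ (witness j=6)
  i=4: ✓ (witness j=7)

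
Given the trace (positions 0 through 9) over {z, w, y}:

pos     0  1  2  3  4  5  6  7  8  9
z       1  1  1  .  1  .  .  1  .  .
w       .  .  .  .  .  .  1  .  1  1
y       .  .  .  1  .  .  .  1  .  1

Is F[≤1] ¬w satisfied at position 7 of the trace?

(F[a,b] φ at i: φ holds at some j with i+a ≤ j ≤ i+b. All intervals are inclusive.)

Check ¬w at each j in [7,8]:
  j=7: true
  j=8: false
Found at j=7 → formula holds.

Holds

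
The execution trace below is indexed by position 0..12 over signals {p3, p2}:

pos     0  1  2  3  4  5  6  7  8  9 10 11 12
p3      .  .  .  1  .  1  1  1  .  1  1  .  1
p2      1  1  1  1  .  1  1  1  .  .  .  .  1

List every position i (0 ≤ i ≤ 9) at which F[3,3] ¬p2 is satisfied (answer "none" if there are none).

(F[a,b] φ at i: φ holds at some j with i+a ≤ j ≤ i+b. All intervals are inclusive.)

Evaluate at each i in [0,9]:
  i=0: ✗ (none in [3,3])
  i=1: ✓ (witness j=4)
  i=2: ✗ (none in [5,5])
  i=3: ✗ (none in [6,6])
  i=4: ✗ (none in [7,7])
  i=5: ✓ (witness j=8)
  i=6: ✓ (witness j=9)
  i=7: ✓ (witness j=10)
  i=8: ✓ (witness j=11)
  i=9: ✗ (none in [12,12])

1, 5, 6, 7, 8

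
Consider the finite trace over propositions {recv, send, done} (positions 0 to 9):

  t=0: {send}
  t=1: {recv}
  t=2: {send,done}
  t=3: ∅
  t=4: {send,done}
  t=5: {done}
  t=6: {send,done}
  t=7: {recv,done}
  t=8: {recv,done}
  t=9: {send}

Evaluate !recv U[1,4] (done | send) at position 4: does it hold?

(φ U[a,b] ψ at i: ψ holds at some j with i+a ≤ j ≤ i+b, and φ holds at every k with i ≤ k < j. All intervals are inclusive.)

Need some j in [5,8] with (done | send), and !recv at every k in [4,j-1].
  j=5: (done | send) holds; !recv holds at every k in [4,4] → satisfied.

Holds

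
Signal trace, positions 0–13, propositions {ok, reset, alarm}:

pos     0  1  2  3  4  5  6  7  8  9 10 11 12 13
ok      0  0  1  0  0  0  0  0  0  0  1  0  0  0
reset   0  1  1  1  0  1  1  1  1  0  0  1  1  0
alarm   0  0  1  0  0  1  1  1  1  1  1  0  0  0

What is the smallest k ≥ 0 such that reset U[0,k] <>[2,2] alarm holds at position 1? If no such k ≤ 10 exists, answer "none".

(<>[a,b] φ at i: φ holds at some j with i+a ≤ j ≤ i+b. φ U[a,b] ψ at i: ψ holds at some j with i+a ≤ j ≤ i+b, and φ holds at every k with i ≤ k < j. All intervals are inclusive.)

Need earliest j ≥ 1 with <>[2,2] alarm, and reset at every k in [1,j-1].
  j=1: rhs fails.
  j=2: rhs fails.
  j=3: rhs holds; lhs holds on [1,2]. k = 2.

2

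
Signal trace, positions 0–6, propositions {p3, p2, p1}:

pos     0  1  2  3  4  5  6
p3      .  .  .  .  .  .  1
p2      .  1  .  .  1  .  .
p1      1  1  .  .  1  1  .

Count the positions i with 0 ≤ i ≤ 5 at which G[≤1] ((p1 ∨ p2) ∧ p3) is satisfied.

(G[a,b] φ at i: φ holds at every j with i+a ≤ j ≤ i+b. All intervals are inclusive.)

Evaluate at each i in [0,5]:
  i=0: ✗ (fails at j=0)
  i=1: ✗ (fails at j=1)
  i=2: ✗ (fails at j=2)
  i=3: ✗ (fails at j=3)
  i=4: ✗ (fails at j=4)
  i=5: ✗ (fails at j=5)
Positions where it holds: {} → 0.

0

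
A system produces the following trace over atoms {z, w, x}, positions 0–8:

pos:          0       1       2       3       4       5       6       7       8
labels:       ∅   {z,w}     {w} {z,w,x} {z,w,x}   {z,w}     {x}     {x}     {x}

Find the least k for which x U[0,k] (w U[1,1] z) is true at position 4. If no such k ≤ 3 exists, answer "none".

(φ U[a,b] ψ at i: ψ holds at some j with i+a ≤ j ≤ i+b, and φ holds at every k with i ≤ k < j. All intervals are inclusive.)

0

Need earliest j ≥ 4 with (w U[1,1] z), and x at every k in [4,j-1].
  j=4: rhs holds (empty prefix). k = 0.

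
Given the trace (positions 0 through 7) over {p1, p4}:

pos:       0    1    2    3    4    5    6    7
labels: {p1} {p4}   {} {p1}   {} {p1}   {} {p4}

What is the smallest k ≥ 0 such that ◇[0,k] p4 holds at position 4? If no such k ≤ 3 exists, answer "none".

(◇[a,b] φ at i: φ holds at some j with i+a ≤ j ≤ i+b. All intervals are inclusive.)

3

Scan j = 4,5,… for p4:
  j=4: fails
  j=5: fails
  j=6: fails
  j=7: holds
First hit at j=7, so smallest k = 7-4 = 3.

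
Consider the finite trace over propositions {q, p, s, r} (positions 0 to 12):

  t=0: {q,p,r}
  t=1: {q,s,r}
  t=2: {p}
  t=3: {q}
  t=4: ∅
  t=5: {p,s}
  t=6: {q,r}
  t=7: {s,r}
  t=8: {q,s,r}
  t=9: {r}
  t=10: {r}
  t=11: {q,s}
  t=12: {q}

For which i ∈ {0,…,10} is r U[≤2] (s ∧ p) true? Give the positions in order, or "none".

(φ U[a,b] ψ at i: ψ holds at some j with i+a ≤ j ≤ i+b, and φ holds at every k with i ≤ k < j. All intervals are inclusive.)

5

Evaluate at each i in [0,10]:
  i=0: ✗ (no rhs in [0,2])
  i=1: ✗ (no rhs in [1,3])
  i=2: ✗ (no rhs in [2,4])
  i=3: ✗ (lhs fails at k=3 before rhs at j=5)
  i=4: ✗ (lhs fails at k=4 before rhs at j=5)
  i=5: ✓ (rhs at j=5)
  i=6: ✗ (no rhs in [6,8])
  i=7: ✗ (no rhs in [7,9])
  i=8: ✗ (no rhs in [8,10])
  i=9: ✗ (no rhs in [9,11])
  i=10: ✗ (no rhs in [10,12])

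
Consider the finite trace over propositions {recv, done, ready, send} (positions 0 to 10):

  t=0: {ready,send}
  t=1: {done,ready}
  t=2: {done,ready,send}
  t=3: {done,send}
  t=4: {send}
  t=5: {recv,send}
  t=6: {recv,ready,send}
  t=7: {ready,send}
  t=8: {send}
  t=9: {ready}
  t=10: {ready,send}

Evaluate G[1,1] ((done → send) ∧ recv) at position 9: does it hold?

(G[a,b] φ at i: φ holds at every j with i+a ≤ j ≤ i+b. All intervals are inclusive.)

Check ((done → send) ∧ recv) at every j in [10,10]:
  j=10: false
Fails at j=10 → formula fails.

Does not hold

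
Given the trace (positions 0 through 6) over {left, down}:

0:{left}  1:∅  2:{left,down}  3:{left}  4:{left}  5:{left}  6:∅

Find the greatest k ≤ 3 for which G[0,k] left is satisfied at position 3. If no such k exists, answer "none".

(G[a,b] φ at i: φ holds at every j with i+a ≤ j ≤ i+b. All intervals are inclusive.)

2

left must hold from j=3 onward; find where it first fails.
  j=3: holds
  j=4: holds
  j=5: holds
  j=6: fails
Holds on [3,5], so largest k = 2.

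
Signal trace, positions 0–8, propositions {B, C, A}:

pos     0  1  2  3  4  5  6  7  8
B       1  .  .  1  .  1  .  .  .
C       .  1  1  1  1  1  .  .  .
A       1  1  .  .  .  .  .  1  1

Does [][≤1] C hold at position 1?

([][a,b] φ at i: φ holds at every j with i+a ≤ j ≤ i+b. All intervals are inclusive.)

Check C at every j in [1,2]:
  j=1: true
  j=2: true
All positions satisfy it → formula holds.

True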